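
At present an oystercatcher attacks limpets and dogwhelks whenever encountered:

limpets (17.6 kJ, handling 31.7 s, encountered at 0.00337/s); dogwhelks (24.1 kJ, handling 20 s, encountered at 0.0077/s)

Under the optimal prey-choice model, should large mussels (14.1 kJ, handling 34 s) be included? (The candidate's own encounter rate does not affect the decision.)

Yes

Intake rate on the current diet: R = (0.00337×17.6 + 0.0077×24.1) / (1 + 0.00337×31.7 + 0.0077×20) = 0.2449/1.261 = 0.1942 kJ/s.
Profitability of large mussels: 14.1/34 = 0.4147 kJ/s.
Since 0.4147 > R, including large mussels increases the long-run rate.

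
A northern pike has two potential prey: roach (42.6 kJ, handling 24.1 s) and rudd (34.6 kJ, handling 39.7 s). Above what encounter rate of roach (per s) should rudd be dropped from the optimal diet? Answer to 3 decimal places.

Drop rudd once their profitability E₂/h₂ falls below the rate achievable on roach alone: E₂/h₂ = λE₁/(1 + λh₁).
Solve for λ: λE₁h₂ = E₂(1 + λh₁) → λ(E₁h₂ − E₂h₁) = E₂ → λ = E₂/(E₁h₂ − E₂h₁).
λ = 34.6/(42.6×39.7 − 34.6×24.1) = 34.6/857.4 = 0.04036 per s.

0.040 per s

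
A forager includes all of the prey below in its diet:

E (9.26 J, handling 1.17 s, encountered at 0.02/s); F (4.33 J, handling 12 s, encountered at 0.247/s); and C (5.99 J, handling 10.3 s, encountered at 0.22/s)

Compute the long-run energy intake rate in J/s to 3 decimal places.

R = (0.02×9.26 + 0.247×4.33 + 0.22×5.99) / (1 + 0.02×1.17 + 0.247×12 + 0.22×10.3) = 2.573/6.253 = 0.4114 J/s.

0.411 J/s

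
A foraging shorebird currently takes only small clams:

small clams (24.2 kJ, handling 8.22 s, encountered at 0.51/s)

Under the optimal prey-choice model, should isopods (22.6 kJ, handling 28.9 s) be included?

No

On small clams alone, R = ΣλE/(1+Σλh) = 12.34/5.192 = 2.377 kJ/s.
isopods: E/h = 22.6/28.9 = 0.782 kJ/s.
0.782 < 2.377, so adding isopods would lower the average — exclude it.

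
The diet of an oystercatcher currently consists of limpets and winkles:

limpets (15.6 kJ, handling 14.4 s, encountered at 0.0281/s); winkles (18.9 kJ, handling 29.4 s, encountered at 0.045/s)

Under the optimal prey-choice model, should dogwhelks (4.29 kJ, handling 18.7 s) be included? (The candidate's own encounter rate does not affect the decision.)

No

Current rate: (0.0281×15.6 + 0.045×18.9)/(1 + 0.0281×14.4 + 0.045×29.4) = 0.4725 kJ/s.
Profitability of dogwhelks: 4.29/18.7 = 0.2294 kJ/s.
Since 0.2294 < R, time spent handling dogwhelks is better spent searching.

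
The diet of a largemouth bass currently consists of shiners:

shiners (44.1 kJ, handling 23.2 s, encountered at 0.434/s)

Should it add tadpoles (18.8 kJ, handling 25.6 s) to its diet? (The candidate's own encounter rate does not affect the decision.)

No

Intake rate on the current diet: R = (0.434×44.1) / (1 + 0.434×23.2) = 19.14/11.07 = 1.729 kJ/s.
tadpoles: E/h = 18.8/25.6 = 0.7344 kJ/s.
0.7344 < 1.729, so adding tadpoles would lower the average — exclude it.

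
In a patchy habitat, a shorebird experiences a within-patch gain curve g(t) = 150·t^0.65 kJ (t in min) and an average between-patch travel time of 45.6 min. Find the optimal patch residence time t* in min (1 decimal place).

84.7 min

Optimal t* satisfies g'(t*) = g(t*)/(T + t*).
g'(t) = 0.65·150·t^-0.35. Setting 0.65·150·t^-0.35 = 150·t^0.65/(45.6+t) gives 0.65(45.6+t) = t, so 0.35·t = 0.65×45.6.
t* = 0.65×45.6/0.35 = 84.69 min.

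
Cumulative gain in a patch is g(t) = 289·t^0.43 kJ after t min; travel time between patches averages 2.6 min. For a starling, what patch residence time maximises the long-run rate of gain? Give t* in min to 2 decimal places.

1.96 min

Optimal t* satisfies g'(t*) = g(t*)/(T + t*).
g'(t) = 0.43·289·t^-0.57. Setting 0.43·289·t^-0.57 = 289·t^0.43/(2.6+t) gives 0.43(2.6+t) = t, so 0.57·t = 0.43×2.6.
t* = 0.43×2.6/0.57 = 1.961 min.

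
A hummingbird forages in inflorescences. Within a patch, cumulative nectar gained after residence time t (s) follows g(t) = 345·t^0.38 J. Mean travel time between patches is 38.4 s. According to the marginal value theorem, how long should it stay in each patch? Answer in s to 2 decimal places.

23.54 s

Maximise g(t)/(T+t): set derivative to zero → g'(t)(T+t) = g(t).
g'(t) = 0.38·345·t^-0.62. Setting 0.38·345·t^-0.62 = 345·t^0.38/(38.4+t) gives 0.38(38.4+t) = t, so 0.62·t = 0.38×38.4.
t* = 0.38×38.4/0.62 = 23.54 s.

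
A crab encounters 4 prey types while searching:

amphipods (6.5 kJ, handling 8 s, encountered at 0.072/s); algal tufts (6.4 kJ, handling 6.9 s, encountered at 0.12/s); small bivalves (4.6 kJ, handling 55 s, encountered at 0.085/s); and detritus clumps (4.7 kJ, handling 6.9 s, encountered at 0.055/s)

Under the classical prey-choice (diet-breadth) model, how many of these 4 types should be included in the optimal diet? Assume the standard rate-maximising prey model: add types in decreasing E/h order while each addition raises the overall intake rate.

3

Rank by E/h (kJ/s): algal tufts 0.928, amphipods 0.812, detritus clumps 0.681, small bivalves 0.0836. Include each in turn until the next type's E/h falls below the running intake rate.
Rate on top 1: 0.4201. amphipods: 0.812 > 0.4201 → include.
Rate on top 2: 0.5141. detritus clumps: 0.681 > 0.5141 → include.
Rate on top 3: 0.5369. small bivalves: 0.0836 < 0.5369 → exclude; stop.
Optimal diet: algal tufts, amphipods, detritus clumps — 3 of 4 types.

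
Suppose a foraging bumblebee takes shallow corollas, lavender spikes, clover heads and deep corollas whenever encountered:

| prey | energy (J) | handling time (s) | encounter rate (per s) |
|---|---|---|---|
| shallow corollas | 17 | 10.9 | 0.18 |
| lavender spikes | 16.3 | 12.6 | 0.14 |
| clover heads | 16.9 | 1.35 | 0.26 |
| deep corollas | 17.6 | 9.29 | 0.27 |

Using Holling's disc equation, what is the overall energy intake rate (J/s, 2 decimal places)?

R = (0.18×17 + 0.14×16.3 + 0.26×16.9 + 0.27×17.6) / (1 + 0.18×10.9 + 0.14×12.6 + 0.26×1.35 + 0.27×9.29) = 14.49/7.585 = 1.91 J/s.

1.91 J/s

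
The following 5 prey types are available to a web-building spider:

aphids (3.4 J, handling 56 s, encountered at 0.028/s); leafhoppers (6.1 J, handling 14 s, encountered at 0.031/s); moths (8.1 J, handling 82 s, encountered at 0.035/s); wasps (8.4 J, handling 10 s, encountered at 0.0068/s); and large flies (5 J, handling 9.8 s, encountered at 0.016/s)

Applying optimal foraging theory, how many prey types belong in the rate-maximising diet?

E/h in descending order: wasps 0.84, large flies 0.51, leafhoppers 0.436, moths 0.0988, aphids 0.0607 J/s. The optimal diet is the largest prefix of this list for which every included type satisfies E_i/h_i > R on the types above it.
Rate on top 1: 0.05348. large flies: 0.51 > 0.05348 → include.
Rate on top 2: 0.112. leafhoppers: 0.436 > 0.112 → include.
Rate on top 3: 0.1967. moths: 0.0988 < 0.1967 → exclude; stop.
Optimal diet: wasps, large flies, leafhoppers — 3 of 5 types.

3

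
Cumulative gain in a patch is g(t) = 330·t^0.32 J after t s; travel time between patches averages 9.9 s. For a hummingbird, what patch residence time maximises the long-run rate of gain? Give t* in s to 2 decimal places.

4.66 s

Maximise g(t)/(T+t): set derivative to zero → g'(t)(T+t) = g(t).
g'(t) = 0.32·330·t^-0.68. Setting 0.32·330·t^-0.68 = 330·t^0.32/(9.9+t) gives 0.32(9.9+t) = t, so 0.68·t = 0.32×9.9.
t* = 0.32×9.9/0.68 = 4.659 s.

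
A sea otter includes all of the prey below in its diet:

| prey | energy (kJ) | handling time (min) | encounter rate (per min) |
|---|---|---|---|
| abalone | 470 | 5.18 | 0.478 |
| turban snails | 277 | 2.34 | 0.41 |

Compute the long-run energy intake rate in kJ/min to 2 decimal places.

R = (0.478×470 + 0.41×277) / (1 + 0.478×5.18 + 0.41×2.34) = 338.2/4.435 = 76.26 kJ/min.

76.26 kJ/min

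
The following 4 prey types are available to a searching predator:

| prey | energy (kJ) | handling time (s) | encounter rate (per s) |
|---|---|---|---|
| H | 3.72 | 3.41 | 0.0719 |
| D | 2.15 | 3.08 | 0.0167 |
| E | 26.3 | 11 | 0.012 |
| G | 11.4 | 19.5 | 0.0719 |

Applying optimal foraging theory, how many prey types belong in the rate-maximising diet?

4

Profitabilities (E/h, kJ/s): E 2.39, H 1.09, D 0.698, G 0.585. Add prey in this order while the next type's profitability exceeds the intake rate on those already taken.
Rate on top 1: 0.2788. H: 1.09 > 0.2788 → include.
Rate on top 2: 0.4234. D: 0.698 > 0.4234 → include.
Rate on top 3: 0.4333. G: 0.585 > 0.4333 → include.
Optimal diet: E, H, D, G — 4 of 4 types.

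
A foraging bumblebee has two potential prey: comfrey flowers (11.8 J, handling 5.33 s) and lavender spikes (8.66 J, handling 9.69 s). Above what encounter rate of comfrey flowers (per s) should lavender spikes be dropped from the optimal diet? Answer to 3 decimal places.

Drop lavender spikes once their profitability E₂/h₂ falls below the rate achievable on comfrey flowers alone: E₂/h₂ = λE₁/(1 + λh₁).
Solve for λ: λE₁h₂ = E₂(1 + λh₁) → λ(E₁h₂ − E₂h₁) = E₂ → λ = E₂/(E₁h₂ − E₂h₁).
λ = 8.66/(11.8×9.69 − 8.66×5.33) = 8.66/68.18 = 0.127 per s.

0.127 per s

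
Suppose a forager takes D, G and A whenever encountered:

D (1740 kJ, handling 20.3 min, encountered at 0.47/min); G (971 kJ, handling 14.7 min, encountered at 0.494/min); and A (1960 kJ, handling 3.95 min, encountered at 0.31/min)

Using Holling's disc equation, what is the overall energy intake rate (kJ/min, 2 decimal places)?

R = (0.47×1740 + 0.494×971 + 0.31×1960) / (1 + 0.47×20.3 + 0.494×14.7 + 0.31×3.95) = 1905/19.03 = 100.1 kJ/min.

100.12 kJ/min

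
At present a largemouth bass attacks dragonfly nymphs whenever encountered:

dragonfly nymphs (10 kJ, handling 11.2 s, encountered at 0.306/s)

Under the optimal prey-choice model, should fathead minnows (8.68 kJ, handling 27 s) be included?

On dragonfly nymphs alone, R = ΣλE/(1+Σλh) = 3.06/4.427 = 0.6912 kJ/s.
Profitability of fathead minnows: 8.68/27 = 0.3215 kJ/s.
0.3215 < 0.6912, so adding fathead minnows would lower the average — exclude it.

No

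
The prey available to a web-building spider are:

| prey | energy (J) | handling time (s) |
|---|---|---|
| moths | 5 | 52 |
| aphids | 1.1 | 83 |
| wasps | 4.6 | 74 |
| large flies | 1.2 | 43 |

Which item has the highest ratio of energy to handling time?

moths

In descending order of E/h:
moths: 5/52 = 0.0962 J/s
wasps: 4.6/74 = 0.0622 J/s
large flies: 1.2/43 = 0.0279 J/s
aphids: 1.1/83 = 0.0133 J/s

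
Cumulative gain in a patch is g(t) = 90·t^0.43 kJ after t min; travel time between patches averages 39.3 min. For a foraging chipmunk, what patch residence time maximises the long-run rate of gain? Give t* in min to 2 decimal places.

29.65 min

By the marginal value theorem, leave when the instantaneous gain rate g'(t) equals the habitat-wide average g(t)/(T + t).
g'(t) = 0.43·90·t^-0.57. Setting 0.43·90·t^-0.57 = 90·t^0.43/(39.3+t) gives 0.43(39.3+t) = t, so 0.57·t = 0.43×39.3.
t* = 0.43×39.3/0.57 = 29.65 min.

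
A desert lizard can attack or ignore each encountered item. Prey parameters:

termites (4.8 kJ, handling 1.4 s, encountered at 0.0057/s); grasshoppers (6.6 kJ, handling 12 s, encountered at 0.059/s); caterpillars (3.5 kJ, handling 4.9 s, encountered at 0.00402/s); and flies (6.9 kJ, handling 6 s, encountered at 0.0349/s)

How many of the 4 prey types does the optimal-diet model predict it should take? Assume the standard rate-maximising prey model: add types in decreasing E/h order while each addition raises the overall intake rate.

Rank by E/h (kJ/s): termites 3.43, flies 1.15, caterpillars 0.714, grasshoppers 0.55. Include each in turn until the next type's E/h falls below the running intake rate.
Rate on top 1: 0.02714. flies: 1.15 > 0.02714 → include.
Rate on top 2: 0.2203. caterpillars: 0.714 > 0.2203 → include.
Rate on top 3: 0.2282. grasshoppers: 0.55 > 0.2282 → include.
Optimal diet: termites, flies, caterpillars, grasshoppers — 4 of 4 types.

4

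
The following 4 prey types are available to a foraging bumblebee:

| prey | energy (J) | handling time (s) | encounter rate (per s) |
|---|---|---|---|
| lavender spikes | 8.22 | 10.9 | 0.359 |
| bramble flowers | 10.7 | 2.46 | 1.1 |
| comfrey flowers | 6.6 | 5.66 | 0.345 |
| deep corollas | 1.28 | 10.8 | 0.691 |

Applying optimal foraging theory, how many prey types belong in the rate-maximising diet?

Rank by E/h (J/s): bramble flowers 4.35, comfrey flowers 1.17, lavender spikes 0.754, deep corollas 0.119. Include each in turn until the next type's E/h falls below the running intake rate.
Rate on top 1: 3.176. comfrey flowers: 1.17 < 3.176 → exclude; stop.
Optimal diet: bramble flowers — 1 of 4 types.

1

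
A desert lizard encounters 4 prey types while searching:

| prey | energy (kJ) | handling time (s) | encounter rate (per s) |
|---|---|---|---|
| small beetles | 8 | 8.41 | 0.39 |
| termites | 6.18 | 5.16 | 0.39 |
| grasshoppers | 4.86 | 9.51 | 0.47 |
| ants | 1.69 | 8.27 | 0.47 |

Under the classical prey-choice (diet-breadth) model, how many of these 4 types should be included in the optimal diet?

Rank by E/h (kJ/s): termites 1.2, small beetles 0.951, grasshoppers 0.511, ants 0.204. Include each in turn until the next type's E/h falls below the running intake rate.
Rate on top 1: 0.8001. small beetles: 0.951 > 0.8001 → include.
Rate on top 2: 0.8789. grasshoppers: 0.511 < 0.8789 → exclude; stop.
Optimal diet: termites, small beetles — 2 of 4 types.

2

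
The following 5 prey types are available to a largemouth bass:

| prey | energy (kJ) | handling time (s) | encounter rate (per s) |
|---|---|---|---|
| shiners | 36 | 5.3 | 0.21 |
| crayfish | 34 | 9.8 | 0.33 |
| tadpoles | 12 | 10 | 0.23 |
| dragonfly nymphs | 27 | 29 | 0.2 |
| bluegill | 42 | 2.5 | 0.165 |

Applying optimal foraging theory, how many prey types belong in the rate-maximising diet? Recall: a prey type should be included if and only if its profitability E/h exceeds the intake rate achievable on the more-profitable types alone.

Profitabilities (E/h, kJ/s): bluegill 16.8, shiners 6.79, crayfish 3.47, tadpoles 1.2, dragonfly nymphs 0.931. Add prey in this order while the next type's profitability exceeds the intake rate on those already taken.
Rate on top 1: 4.906. shiners: 6.79 > 4.906 → include.
Rate on top 2: 5.737. crayfish: 3.47 < 5.737 → exclude; stop.
Optimal diet: bluegill, shiners — 2 of 5 types.

2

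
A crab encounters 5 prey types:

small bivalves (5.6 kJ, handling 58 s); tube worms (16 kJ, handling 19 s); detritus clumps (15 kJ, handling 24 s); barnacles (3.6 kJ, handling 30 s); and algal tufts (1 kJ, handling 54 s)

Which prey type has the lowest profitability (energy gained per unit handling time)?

algal tufts

Profitability E/h (kJ/s): small bivalves = 5.6/58 = 0.0966, tube worms = 16/19 = 0.842, detritus clumps = 15/24 = 0.625, barnacles = 3.6/30 = 0.12, algal tufts = 1/54 = 0.0185.
Ranked: tube worms > detritus clumps > barnacles > small bivalves > algal tufts.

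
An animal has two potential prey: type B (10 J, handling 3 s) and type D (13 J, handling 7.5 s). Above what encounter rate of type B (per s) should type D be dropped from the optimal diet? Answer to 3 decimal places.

0.361 per s

The zero-one rule: include type D iff E₂/h₂ > λE₁/(1+λh₁). Equality gives the switch point.
λE₁h₂ = E₂ + λE₂h₁ ⇒ λ = E₂/(E₁h₂ − E₂h₁) = 13/(75 − 39) = 0.3611 per s.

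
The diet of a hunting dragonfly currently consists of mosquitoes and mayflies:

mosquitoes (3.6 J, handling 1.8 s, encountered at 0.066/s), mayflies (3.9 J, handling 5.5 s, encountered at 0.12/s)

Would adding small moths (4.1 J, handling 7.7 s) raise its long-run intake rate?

Yes

On mosquitoes and mayflies alone, R = ΣλE/(1+Σλh) = 0.7056/1.779 = 0.3967 J/s.
small moths: E/h = 4.1/7.7 = 0.5325 J/s.
Since 0.5325 > R, including small moths increases the long-run rate.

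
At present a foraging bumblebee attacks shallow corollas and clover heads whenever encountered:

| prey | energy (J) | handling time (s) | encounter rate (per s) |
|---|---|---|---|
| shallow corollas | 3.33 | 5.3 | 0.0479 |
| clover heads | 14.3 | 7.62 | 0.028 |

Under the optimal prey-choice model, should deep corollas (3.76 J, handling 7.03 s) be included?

Yes

Current rate: (0.0479×3.33 + 0.028×14.3)/(1 + 0.0479×5.3 + 0.028×7.62) = 0.3816 J/s.
deep corollas: E/h = 3.76/7.03 = 0.5349 J/s.
Since 0.5349 > R, including deep corollas increases the long-run rate.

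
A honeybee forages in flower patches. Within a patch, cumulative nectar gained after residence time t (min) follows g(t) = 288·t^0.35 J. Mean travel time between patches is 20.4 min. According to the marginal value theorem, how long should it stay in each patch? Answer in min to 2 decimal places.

By the marginal value theorem, leave when the instantaneous gain rate g'(t) equals the habitat-wide average g(t)/(T + t).
g'(t) = 0.35·288·t^-0.65. Setting 0.35·288·t^-0.65 = 288·t^0.35/(20.4+t) gives 0.35(20.4+t) = t, so 0.65·t = 0.35×20.4.
t* = 0.35×20.4/0.65 = 10.98 min.

10.98 min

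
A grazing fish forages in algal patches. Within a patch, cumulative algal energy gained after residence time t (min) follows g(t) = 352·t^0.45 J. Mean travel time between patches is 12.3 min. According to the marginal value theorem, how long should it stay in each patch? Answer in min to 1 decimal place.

Optimal t* satisfies g'(t*) = g(t*)/(T + t*).
g'(t) = 0.45·352·t^-0.55. Setting 0.45·352·t^-0.55 = 352·t^0.45/(12.3+t) gives 0.45(12.3+t) = t, so 0.55·t = 0.45×12.3.
t* = 0.45×12.3/0.55 = 10.06 min.

10.1 min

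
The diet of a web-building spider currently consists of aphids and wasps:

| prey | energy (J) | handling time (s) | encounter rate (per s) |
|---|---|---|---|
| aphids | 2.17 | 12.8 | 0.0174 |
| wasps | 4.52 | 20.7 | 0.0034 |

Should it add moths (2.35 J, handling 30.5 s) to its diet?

Yes

Intake rate on the current diet: R = (0.0174×2.17 + 0.0034×4.52) / (1 + 0.0174×12.8 + 0.0034×20.7) = 0.05313/1.293 = 0.04108 J/s.
Profitability of moths: 2.35/30.5 = 0.07705 J/s.
Since 0.07705 > R, including moths increases the long-run rate.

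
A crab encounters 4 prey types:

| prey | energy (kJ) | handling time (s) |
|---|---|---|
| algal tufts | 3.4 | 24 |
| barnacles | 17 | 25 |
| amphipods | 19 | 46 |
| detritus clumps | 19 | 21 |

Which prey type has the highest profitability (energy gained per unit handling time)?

Profitability E/h (kJ/s): algal tufts = 3.4/24 = 0.142, barnacles = 17/25 = 0.68, amphipods = 19/46 = 0.413, detritus clumps = 19/21 = 0.905.
Ranked: detritus clumps > barnacles > amphipods > algal tufts.

detritus clumps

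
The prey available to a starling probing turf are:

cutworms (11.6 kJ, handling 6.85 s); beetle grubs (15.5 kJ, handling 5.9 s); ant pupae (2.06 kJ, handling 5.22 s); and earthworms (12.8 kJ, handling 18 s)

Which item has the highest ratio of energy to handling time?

beetle grubs

In descending order of E/h:
beetle grubs: 15.5/5.9 = 2.63 kJ/s
cutworms: 11.6/6.85 = 1.69 kJ/s
earthworms: 12.8/18 = 0.711 kJ/s
ant pupae: 2.06/5.22 = 0.395 kJ/s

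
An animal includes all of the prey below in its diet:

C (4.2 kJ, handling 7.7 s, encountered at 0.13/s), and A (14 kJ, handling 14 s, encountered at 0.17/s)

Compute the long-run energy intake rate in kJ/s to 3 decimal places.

0.668 kJ/s

Energy encountered per unit search time: 0.13×4.2 + 0.17×14 = 2.926 kJ/s.
Handling time per unit search time: 0.13×7.7 + 0.17×14 = 3.381.
Rate = 2.926/(1 + 3.381) = 0.6679 kJ/s.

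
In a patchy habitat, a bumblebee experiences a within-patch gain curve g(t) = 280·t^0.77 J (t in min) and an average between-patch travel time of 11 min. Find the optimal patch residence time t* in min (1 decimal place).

By the marginal value theorem, leave when the instantaneous gain rate g'(t) equals the habitat-wide average g(t)/(T + t).
g'(t) = 0.77·280·t^-0.23. Setting 0.77·280·t^-0.23 = 280·t^0.77/(11+t) gives 0.77(11+t) = t, so 0.23·t = 0.77×11.
t* = 0.77×11/0.23 = 36.83 min.

36.8 min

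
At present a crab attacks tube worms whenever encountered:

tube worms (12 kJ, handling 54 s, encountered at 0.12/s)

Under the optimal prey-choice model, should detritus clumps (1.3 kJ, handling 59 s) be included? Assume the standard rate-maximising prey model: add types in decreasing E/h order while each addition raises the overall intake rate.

No

Current rate: (0.12×12)/(1 + 0.12×54) = 0.1925 kJ/s.
Profitability of detritus clumps: 1.3/59 = 0.02203 kJ/s.
0.02203 < 0.1925, so adding detritus clumps would lower the average — exclude it.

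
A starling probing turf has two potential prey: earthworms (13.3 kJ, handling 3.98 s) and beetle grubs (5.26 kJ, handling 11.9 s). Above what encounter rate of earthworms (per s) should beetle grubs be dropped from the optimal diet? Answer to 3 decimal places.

The zero-one rule: include beetle grubs iff E₂/h₂ > λE₁/(1+λh₁). Equality gives the switch point.
λE₁h₂ = E₂ + λE₂h₁ ⇒ λ = E₂/(E₁h₂ − E₂h₁) = 5.26/(158.3 − 20.93) = 0.0383 per s.

0.038 per s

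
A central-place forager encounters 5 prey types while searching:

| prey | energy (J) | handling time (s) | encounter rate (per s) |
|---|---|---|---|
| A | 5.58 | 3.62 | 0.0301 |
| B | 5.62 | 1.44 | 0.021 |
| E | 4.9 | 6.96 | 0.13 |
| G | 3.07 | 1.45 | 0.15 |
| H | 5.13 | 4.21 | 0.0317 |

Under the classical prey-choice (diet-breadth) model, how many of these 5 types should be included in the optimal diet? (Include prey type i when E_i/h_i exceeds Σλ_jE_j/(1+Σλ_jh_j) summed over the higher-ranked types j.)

5

Profitabilities (E/h, J/s): B 3.9, G 2.12, A 1.54, H 1.22, E 0.704. Add prey in this order while the next type's profitability exceeds the intake rate on those already taken.
Rate on top 1: 0.1146. G: 2.12 > 0.1146 → include.
Rate on top 2: 0.4637. A: 1.54 > 0.4637 → include.
Rate on top 3: 0.5502. H: 1.22 > 0.5502 → include.
Rate on top 4: 0.6101. E: 0.704 > 0.6101 → include.
Optimal diet: B, G, A, H, E — 5 of 5 types.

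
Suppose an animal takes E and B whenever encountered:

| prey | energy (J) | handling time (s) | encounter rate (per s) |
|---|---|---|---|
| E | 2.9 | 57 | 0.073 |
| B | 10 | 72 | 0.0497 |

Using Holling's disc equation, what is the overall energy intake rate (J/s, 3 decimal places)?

0.081 J/s

Energy encountered per unit search time: 0.073×2.9 + 0.0497×10 = 0.7087 J/s.
Handling time per unit search time: 0.073×57 + 0.0497×72 = 7.739.
Rate = 0.7087/(1 + 7.739) = 0.08109 J/s.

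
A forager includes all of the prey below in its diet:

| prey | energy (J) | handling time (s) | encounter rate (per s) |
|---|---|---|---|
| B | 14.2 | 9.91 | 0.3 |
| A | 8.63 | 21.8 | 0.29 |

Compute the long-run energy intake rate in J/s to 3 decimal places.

R = Σλ_iE_i / (1 + Σλ_ih_i)
Numerator: 0.3×14.2 + 0.29×8.63 = 6.763
Denominator: 1 + 0.3×9.91 + 0.29×21.8 = 10.29
R = 6.763/10.29 = 0.6569 J/s

0.657 J/s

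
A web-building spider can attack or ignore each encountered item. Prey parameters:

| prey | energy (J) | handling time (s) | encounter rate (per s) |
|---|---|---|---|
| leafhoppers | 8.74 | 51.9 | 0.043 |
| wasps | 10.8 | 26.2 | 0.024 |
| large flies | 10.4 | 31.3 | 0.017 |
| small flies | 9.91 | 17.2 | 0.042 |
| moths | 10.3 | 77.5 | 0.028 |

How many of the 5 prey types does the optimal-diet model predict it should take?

Profitabilities (E/h, J/s): small flies 0.576, wasps 0.412, large flies 0.332, leafhoppers 0.168, moths 0.133. Add prey in this order while the next type's profitability exceeds the intake rate on those already taken.
Rate on top 1: 0.2417. wasps: 0.412 > 0.2417 → include.
Rate on top 2: 0.2873. large flies: 0.332 > 0.2873 → include.
Rate on top 3: 0.2956. leafhoppers: 0.168 < 0.2956 → exclude; stop.
Optimal diet: small flies, wasps, large flies — 3 of 5 types.

3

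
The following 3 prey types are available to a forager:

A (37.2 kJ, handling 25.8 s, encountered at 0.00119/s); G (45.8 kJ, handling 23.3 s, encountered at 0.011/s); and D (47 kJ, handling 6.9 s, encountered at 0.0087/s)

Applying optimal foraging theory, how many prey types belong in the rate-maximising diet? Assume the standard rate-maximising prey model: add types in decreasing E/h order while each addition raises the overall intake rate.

3

E/h in descending order: D 6.81, G 1.97, A 1.44 kJ/s. The optimal diet is the largest prefix of this list for which every included type satisfies E_i/h_i > R on the types above it.
Rate on top 1: 0.3857. G: 1.97 > 0.3857 → include.
Rate on top 2: 0.6934. A: 1.44 > 0.6934 → include.
Optimal diet: D, G, A — 3 of 3 types.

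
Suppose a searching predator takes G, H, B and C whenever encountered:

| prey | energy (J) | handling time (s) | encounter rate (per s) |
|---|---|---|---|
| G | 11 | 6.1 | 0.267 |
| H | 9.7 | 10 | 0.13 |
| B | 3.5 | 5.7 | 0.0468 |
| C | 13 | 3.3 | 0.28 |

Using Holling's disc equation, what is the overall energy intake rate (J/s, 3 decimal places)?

1.563 J/s

R = (0.267×11 + 0.13×9.7 + 0.0468×3.5 + 0.28×13) / (1 + 0.267×6.1 + 0.13×10 + 0.0468×5.7 + 0.28×3.3) = 8.002/5.119 = 1.563 J/s.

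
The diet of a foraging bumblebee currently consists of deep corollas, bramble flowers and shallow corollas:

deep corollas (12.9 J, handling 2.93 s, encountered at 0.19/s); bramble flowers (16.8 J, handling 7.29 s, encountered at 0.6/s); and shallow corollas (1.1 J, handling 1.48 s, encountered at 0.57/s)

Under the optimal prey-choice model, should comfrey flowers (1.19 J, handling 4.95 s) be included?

No

On deep corollas, bramble flowers and shallow corollas alone, R = ΣλE/(1+Σλh) = 13.16/6.774 = 1.942 J/s.
comfrey flowers: E/h = 1.19/4.95 = 0.2404 J/s.
0.2404 < 1.942, so adding comfrey flowers would lower the average — exclude it.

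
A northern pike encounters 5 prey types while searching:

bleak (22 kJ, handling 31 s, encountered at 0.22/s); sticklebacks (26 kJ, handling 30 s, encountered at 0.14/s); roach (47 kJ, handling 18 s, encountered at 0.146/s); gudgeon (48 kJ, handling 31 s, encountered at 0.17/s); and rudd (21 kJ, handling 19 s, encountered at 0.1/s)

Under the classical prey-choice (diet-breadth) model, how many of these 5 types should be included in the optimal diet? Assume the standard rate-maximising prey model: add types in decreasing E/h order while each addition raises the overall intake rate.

Profitabilities (E/h, kJ/s): roach 2.61, gudgeon 1.55, rudd 1.11, sticklebacks 0.867, bleak 0.71. Add prey in this order while the next type's profitability exceeds the intake rate on those already taken.
Rate on top 1: 1.891. gudgeon: 1.55 < 1.891 → exclude; stop.
Optimal diet: roach — 1 of 5 types.

1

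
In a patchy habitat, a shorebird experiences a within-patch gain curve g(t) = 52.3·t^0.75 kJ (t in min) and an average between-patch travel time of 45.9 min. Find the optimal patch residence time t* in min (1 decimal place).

137.7 min

Maximise g(t)/(T+t): set derivative to zero → g'(t)(T+t) = g(t).
g'(t) = 0.75·52.3·t^-0.25. Setting 0.75·52.3·t^-0.25 = 52.3·t^0.75/(45.9+t) gives 0.75(45.9+t) = t, so 0.25·t = 0.75×45.9.
t* = 0.75×45.9/0.25 = 137.7 min.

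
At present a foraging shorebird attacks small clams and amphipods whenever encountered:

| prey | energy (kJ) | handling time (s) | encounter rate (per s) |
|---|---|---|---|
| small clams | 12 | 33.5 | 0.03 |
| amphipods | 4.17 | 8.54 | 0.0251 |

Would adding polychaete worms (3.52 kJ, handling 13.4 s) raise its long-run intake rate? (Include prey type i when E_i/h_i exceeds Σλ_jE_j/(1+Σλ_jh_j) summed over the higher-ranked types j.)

Current rate: (0.03×12 + 0.0251×4.17)/(1 + 0.03×33.5 + 0.0251×8.54) = 0.2094 kJ/s.
Profitability of polychaete worms: 3.52/13.4 = 0.2627 kJ/s.
Since 0.2627 > R, including polychaete worms increases the long-run rate.

Yes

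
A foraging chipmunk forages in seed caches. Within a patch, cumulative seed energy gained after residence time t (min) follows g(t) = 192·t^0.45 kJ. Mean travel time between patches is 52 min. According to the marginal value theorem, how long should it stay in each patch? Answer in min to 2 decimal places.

Optimal t* satisfies g'(t*) = g(t*)/(T + t*).
g'(t) = 0.45·192·t^-0.55. Setting 0.45·192·t^-0.55 = 192·t^0.45/(52+t) gives 0.45(52+t) = t, so 0.55·t = 0.45×52.
t* = 0.45×52/0.55 = 42.55 min.

42.55 min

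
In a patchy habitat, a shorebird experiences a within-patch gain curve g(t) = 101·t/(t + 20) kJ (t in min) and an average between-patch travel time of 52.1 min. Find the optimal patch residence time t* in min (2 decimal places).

32.28 min

Optimal t* satisfies g'(t*) = g(t*)/(T + t*).
g'(t) = 101·20/(t + 20)². Setting 101·20/(t+20)² = 101t/[(t+20)(52.1+t)] gives 20(52.1+t) = t(t+20), so t² = 20×52.1 = 1042.
t* = √1042 = 32.28 min.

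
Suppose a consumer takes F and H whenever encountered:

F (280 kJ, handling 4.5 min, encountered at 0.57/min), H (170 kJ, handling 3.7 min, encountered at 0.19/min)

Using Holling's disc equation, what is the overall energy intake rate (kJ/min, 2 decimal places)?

R = Σλ_iE_i / (1 + Σλ_ih_i)
Numerator: 0.57×280 + 0.19×170 = 191.9
Denominator: 1 + 0.57×4.5 + 0.19×3.7 = 4.268
R = 191.9/4.268 = 44.96 kJ/min

44.96 kJ/min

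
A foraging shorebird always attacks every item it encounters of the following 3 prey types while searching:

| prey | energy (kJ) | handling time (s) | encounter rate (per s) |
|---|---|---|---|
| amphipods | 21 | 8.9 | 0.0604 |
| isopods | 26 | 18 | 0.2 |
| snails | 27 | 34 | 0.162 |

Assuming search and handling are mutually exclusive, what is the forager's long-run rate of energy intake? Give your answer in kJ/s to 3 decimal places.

R = (0.0604×21 + 0.2×26 + 0.162×27) / (1 + 0.0604×8.9 + 0.2×18 + 0.162×34) = 10.84/10.65 = 1.018 kJ/s.

1.018 kJ/s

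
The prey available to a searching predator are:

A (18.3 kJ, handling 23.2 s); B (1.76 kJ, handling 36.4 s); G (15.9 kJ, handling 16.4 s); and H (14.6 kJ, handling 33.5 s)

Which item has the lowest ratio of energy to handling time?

B

Profitability E/h (kJ/s): A = 18.3/23.2 = 0.789, B = 1.76/36.4 = 0.0484, G = 15.9/16.4 = 0.97, H = 14.6/33.5 = 0.436.
Ranked: G > A > H > B.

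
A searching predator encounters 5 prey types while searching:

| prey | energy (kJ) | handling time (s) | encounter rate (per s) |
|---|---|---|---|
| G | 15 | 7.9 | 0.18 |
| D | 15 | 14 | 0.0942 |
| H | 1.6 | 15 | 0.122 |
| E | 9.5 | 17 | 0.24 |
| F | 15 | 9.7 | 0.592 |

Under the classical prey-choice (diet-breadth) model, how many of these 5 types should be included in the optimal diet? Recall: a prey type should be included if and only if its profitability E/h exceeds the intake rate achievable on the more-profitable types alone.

2

E/h in descending order: G 1.9, F 1.55, D 1.07, E 0.559, H 0.107 kJ/s. The optimal diet is the largest prefix of this list for which every included type satisfies E_i/h_i > R on the types above it.
Rate on top 1: 1.115. F: 1.55 > 1.115 → include.
Rate on top 2: 1.418. D: 1.07 < 1.418 → exclude; stop.
Optimal diet: G, F — 2 of 5 types.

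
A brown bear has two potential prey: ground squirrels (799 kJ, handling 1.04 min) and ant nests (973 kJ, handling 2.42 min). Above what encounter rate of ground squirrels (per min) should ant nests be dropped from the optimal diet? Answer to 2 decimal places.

The zero-one rule: include ant nests iff E₂/h₂ > λE₁/(1+λh₁). Equality gives the switch point.
λE₁h₂ = E₂ + λE₂h₁ ⇒ λ = E₂/(E₁h₂ − E₂h₁) = 973/(1934 − 1012) = 1.056 per min.

1.06 per min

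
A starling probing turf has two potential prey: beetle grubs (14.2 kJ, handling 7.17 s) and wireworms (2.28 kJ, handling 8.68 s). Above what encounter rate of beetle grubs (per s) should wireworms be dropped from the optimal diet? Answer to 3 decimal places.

The zero-one rule: include wireworms iff E₂/h₂ > λE₁/(1+λh₁). Equality gives the switch point.
λE₁h₂ = E₂ + λE₂h₁ ⇒ λ = E₂/(E₁h₂ − E₂h₁) = 2.28/(123.3 − 16.35) = 0.02133 per s.

0.021 per s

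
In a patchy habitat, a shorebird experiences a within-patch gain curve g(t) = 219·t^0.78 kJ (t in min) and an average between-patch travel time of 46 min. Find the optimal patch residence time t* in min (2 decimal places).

163.09 min

By the marginal value theorem, leave when the instantaneous gain rate g'(t) equals the habitat-wide average g(t)/(T + t).
g'(t) = 0.78·219·t^-0.22. Setting 0.78·219·t^-0.22 = 219·t^0.78/(46+t) gives 0.78(46+t) = t, so 0.22·t = 0.78×46.
t* = 0.78×46/0.22 = 163.1 min.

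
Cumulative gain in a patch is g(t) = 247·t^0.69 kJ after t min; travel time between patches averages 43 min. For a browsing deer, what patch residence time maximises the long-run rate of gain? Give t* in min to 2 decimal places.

Optimal t* satisfies g'(t*) = g(t*)/(T + t*).
g'(t) = 0.69·247·t^-0.31. Setting 0.69·247·t^-0.31 = 247·t^0.69/(43+t) gives 0.69(43+t) = t, so 0.31·t = 0.69×43.
t* = 0.69×43/0.31 = 95.71 min.

95.71 min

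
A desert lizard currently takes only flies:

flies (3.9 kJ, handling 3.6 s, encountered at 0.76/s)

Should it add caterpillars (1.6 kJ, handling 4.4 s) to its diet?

On flies alone, R = ΣλE/(1+Σλh) = 2.964/3.736 = 0.7934 kJ/s.
caterpillars: E/h = 1.6/4.4 = 0.3636 kJ/s.
0.3636 < 0.7934, so adding caterpillars would lower the average — exclude it.

No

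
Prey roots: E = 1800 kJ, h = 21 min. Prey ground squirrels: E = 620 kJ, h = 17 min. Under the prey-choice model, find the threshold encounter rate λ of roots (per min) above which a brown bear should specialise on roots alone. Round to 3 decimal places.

0.035 per min

At the threshold, the rate on roots alone equals the profitability of ground squirrels: λ·1800/(1 + λ·21) = 620/17 = 36.47.
Rearranging, λ(1800 − 36.47×21) = 36.47, so λ = 36.47/1034 = 0.03527 per min.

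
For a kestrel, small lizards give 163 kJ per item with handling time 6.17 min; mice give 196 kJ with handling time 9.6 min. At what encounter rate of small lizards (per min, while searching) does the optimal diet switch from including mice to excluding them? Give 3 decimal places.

The zero-one rule: include mice iff E₂/h₂ > λE₁/(1+λh₁). Equality gives the switch point.
λE₁h₂ = E₂ + λE₂h₁ ⇒ λ = E₂/(E₁h₂ − E₂h₁) = 196/(1565 − 1209) = 0.5514 per min.

0.551 per min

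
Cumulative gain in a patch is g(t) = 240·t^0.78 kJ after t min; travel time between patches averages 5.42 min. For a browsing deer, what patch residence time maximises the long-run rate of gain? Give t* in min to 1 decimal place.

By the marginal value theorem, leave when the instantaneous gain rate g'(t) equals the habitat-wide average g(t)/(T + t).
g'(t) = 0.78·240·t^-0.22. Setting 0.78·240·t^-0.22 = 240·t^0.78/(5.42+t) gives 0.78(5.42+t) = t, so 0.22·t = 0.78×5.42.
t* = 0.78×5.42/0.22 = 19.22 min.

19.2 min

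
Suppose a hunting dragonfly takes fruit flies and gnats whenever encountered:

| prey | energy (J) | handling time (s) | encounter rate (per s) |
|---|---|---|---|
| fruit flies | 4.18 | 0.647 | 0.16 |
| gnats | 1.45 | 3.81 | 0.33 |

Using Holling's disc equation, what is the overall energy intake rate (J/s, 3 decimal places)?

0.486 J/s

R = (0.16×4.18 + 0.33×1.45) / (1 + 0.16×0.647 + 0.33×3.81) = 1.147/2.361 = 0.486 J/s.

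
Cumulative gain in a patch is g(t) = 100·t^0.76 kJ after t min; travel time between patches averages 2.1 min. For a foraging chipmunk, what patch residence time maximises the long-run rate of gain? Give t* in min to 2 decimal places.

6.65 min

By the marginal value theorem, leave when the instantaneous gain rate g'(t) equals the habitat-wide average g(t)/(T + t).
g'(t) = 0.76·100·t^-0.24. Setting 0.76·100·t^-0.24 = 100·t^0.76/(2.1+t) gives 0.76(2.1+t) = t, so 0.24·t = 0.76×2.1.
t* = 0.76×2.1/0.24 = 6.65 min.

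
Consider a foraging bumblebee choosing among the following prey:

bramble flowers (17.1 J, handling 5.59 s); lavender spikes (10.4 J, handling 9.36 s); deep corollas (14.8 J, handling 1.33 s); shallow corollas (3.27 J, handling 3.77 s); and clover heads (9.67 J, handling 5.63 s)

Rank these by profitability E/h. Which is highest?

deep corollas

Profitability E/h (J/s): bramble flowers = 17.1/5.59 = 3.06, lavender spikes = 10.4/9.36 = 1.11, deep corollas = 14.8/1.33 = 11.1, shallow corollas = 3.27/3.77 = 0.867, clover heads = 9.67/5.63 = 1.72.
Ranked: deep corollas > bramble flowers > clover heads > lavender spikes > shallow corollas.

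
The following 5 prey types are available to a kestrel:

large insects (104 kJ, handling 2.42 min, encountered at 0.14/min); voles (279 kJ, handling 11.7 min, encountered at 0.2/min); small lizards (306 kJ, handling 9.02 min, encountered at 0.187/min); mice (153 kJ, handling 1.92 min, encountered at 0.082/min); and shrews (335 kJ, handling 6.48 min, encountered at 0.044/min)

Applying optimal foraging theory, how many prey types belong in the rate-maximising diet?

4

Rank by E/h (kJ/min): mice 79.7, shrews 51.7, large insects 43, small lizards 33.9, voles 23.8. Include each in turn until the next type's E/h falls below the running intake rate.
Rate on top 1: 10.84. shrews: 51.7 > 10.84 → include.
Rate on top 2: 18.91. large insects: 43 > 18.91 → include.
Rate on top 3: 23.49. small lizards: 33.9 > 23.49 → include.
Rate on top 4: 28.57. voles: 23.8 < 28.57 → exclude; stop.
Optimal diet: mice, shrews, large insects, small lizards — 4 of 5 types.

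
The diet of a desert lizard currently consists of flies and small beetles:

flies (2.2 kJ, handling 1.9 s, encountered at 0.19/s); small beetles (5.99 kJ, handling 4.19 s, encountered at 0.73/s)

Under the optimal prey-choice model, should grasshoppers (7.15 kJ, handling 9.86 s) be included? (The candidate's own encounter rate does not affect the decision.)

Intake rate on the current diet: R = (0.19×2.2 + 0.73×5.99) / (1 + 0.19×1.9 + 0.73×4.19) = 4.791/4.42 = 1.084 kJ/s.
grasshoppers: E/h = 7.15/9.86 = 0.7252 kJ/s.
0.7252 < 1.084, so adding grasshoppers would lower the average — exclude it.

No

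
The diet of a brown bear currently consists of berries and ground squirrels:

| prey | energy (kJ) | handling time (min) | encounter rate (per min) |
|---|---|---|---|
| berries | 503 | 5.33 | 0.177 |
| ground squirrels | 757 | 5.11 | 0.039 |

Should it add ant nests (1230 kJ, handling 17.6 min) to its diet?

Yes

Intake rate on the current diet: R = (0.177×503 + 0.039×757) / (1 + 0.177×5.33 + 0.039×5.11) = 118.6/2.143 = 55.33 kJ/min.
ant nests: E/h = 1230/17.6 = 69.89 kJ/min.
Since 69.89 > R, including ant nests increases the long-run rate.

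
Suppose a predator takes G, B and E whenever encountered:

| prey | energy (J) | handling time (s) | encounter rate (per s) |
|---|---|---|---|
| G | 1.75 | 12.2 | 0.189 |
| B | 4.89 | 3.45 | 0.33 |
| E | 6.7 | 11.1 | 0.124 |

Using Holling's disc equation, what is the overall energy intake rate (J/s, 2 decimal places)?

0.48 J/s

R = (0.189×1.75 + 0.33×4.89 + 0.124×6.7) / (1 + 0.189×12.2 + 0.33×3.45 + 0.124×11.1) = 2.775/5.821 = 0.4768 J/s.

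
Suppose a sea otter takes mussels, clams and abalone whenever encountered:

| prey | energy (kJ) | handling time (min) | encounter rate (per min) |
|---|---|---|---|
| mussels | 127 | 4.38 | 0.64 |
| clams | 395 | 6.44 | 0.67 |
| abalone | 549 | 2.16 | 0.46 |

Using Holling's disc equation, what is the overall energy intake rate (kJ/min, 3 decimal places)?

65.682 kJ/min

Energy encountered per unit search time: 0.64×127 + 0.67×395 + 0.46×549 = 598.5 kJ/min.
Handling time per unit search time: 0.64×4.38 + 0.67×6.44 + 0.46×2.16 = 8.112.
Rate = 598.5/(1 + 8.112) = 65.68 kJ/min.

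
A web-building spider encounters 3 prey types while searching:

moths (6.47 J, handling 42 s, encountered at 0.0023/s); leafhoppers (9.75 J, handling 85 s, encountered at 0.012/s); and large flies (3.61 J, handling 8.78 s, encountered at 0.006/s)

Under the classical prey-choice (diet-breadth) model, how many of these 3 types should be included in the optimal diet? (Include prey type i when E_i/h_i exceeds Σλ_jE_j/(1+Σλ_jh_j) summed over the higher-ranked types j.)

Rank by E/h (J/s): large flies 0.411, moths 0.154, leafhoppers 0.115. Include each in turn until the next type's E/h falls below the running intake rate.
Rate on top 1: 0.02058. moths: 0.154 > 0.02058 → include.
Rate on top 2: 0.03179. leafhoppers: 0.115 > 0.03179 → include.
Optimal diet: large flies, moths, leafhoppers — 3 of 3 types.

3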